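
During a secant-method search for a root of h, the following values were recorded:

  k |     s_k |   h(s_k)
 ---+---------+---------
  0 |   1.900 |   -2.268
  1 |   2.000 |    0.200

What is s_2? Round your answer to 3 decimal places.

1.992

s_2 = 2.000 − 0.200·(2.000 − 1.900) / (0.200 − (-2.268))
   = 2.000 − (0.02000)/(2.46800) = 1.99190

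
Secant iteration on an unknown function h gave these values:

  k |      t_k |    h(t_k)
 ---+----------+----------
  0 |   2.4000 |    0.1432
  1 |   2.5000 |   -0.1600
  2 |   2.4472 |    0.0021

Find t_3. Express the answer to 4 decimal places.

2.4479

t_3 = 2.4472 − 0.0021·(2.4472 − 2.5000) / (0.0021 − (-0.1600))
   = 2.4472 − (-0.000111)/(0.162100) = 2.447884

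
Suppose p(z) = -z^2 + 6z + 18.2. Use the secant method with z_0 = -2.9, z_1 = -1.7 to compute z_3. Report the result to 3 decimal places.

-2.217

p(-2.9) = -7.61000, p(-1.7) = 5.11000
z_2 = -1.70000 − 5.11000·(-1.70000 − (-2.90000)) / (5.11000 − (-7.61000)) = -1.70000 − (6.13200)/(12.72000) = -2.18208
p(-2.18208) = 0.34609
z_3 = -2.18208 − 0.34609·(-2.18208 − (-1.70000)) / (0.34609 − 5.11000) = -2.18208 − (-0.16684)/(-4.76391) = -2.21710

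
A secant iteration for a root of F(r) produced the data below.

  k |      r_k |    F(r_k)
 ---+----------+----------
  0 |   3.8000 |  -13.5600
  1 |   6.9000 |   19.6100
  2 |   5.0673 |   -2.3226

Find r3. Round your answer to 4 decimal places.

5.2614

r3 = 5.0673 − (-2.3226)·(5.0673 − 6.9000) / (-2.3226 − 19.6100)
   = 5.0673 − (4.256629)/(-21.932600) = 5.261378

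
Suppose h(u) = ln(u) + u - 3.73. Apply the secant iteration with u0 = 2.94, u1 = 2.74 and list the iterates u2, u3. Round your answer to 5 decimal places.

2.72672, 2.72685

h(2.94) = 0.2884096, h(2.74) = 0.0179579
u2 = 2.7400000 − 0.0179579·(2.7400000 − 2.9400000) / (0.0179579 − 0.2884096) = 2.7400000 − (-0.0035916)/(-0.2704517) = 2.7267201
h(2.7267201) = -0.0001805
u3 = 2.7267201 − (-0.0001805)·(2.7267201 − 2.7400000) / (-0.0001805 − 0.0179579) = 2.7267201 − (0.0000024)/(-0.0181384) = 2.7268522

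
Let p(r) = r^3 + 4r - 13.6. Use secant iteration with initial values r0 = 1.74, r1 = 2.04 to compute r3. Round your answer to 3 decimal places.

1.840

p(1.74) = -1.37198, p(2.04) = 3.04966
r2 = 2.04000 − 3.04966·(2.04000 − 1.74000) / (3.04966 − (-1.37198)) = 2.04000 − (0.91490)/(4.42164) = 1.83309
p(1.83309) = -0.10811
r3 = 1.83309 − (-0.10811)·(1.83309 − 2.04000) / (-0.10811 − 3.04966) = 1.83309 − (0.02237)/(-3.15778) = 1.84017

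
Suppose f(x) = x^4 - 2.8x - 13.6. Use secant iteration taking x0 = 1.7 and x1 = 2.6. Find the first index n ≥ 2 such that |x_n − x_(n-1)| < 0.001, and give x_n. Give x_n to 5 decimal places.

n = 6, x_n = 2.10093

f(1.7) = -10.0079000, f(2.6) = 24.8176000
x2 = 2.6000000 − 24.8176000·(0.9000000)/(34.8255000) = 1.9586355;  |Δ| = 0.6413645
f(1.9586355) = -4.3673426
x3 = 1.9586355 − (-4.3673426)·(-0.6413645)/(-29.1849426) = 2.0546116;  |Δ| = 0.0959762
f(2.0546116) = -1.5324499
x4 = 2.0546116 − (-1.5324499)·(0.0959762)/(2.8348927) = 2.1064932;  |Δ| = 0.0518816
f(2.1064932) = 0.1915709
x5 = 2.1064932 − 0.1915709·(0.0518816)/(1.7240208) = 2.1007282;  |Δ| = 0.0057650
f(2.1007282) = -0.0069500
x6 = 2.1007282 − (-0.0069500)·(-0.0057650)/(-0.1985209) = 2.1009300;  |Δ| = 0.0002018
|x6 − x5| = 0.0002018 < 0.001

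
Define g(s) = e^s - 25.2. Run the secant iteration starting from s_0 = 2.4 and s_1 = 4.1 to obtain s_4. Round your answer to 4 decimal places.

3.2509

g(2.4) = -14.176824, g(4.1) = 35.140288
s_2 = 4.100000 − 35.140288·(4.100000 − 2.400000) / (35.140288 − (-14.176824)) = 4.100000 − (59.738489)/(49.317111) = 2.888686
g(2.888686) = -7.230311
s_3 = 2.888686 − (-7.230311)·(2.888686 − 4.100000) / (-7.230311 − 35.140288) = 2.888686 − (8.758175)/(-42.370599) = 3.095390
g(3.095390) = -3.104136
s_4 = 3.095390 − (-3.104136)·(3.095390 − 2.888686) / (-3.104136 − (-7.230311)) = 3.095390 − (-0.641638)/(4.126175) = 3.250895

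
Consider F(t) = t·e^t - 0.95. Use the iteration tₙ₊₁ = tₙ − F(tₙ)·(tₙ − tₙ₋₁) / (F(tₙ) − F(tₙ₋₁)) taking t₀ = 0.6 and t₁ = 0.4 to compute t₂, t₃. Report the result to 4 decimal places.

0.5423, 0.5496

F(0.6) = 0.143271, F(0.4) = -0.353270
t₂ = 0.400000 − (-0.353270)·(0.400000 − 0.600000) / (-0.353270 − 0.143271) = 0.400000 − (0.070654)/(-0.496541) = 0.542292
F(0.542292) = -0.017287
t₃ = 0.542292 − (-0.017287)·(0.542292 − 0.400000) / (-0.017287 − (-0.353270)) = 0.542292 − (-0.002460)/(0.335983) = 0.549614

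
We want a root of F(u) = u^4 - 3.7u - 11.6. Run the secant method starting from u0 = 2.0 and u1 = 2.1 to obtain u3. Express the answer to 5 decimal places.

F(2.0) = -3.0000000, F(2.1) = 0.0781000
u2 = 2.1000000 − 0.0781000·(2.1000000 − 2.0000000) / (0.0781000 − (-3.0000000)) = 2.1000000 − (0.0078100)/(3.0781000) = 2.0974627
F(2.0974627) = -0.0063328
u3 = 2.0974627 − (-0.0063328)·(2.0974627 − 2.1000000) / (-0.0063328 − 0.0781000) = 2.0974627 − (0.0000161)/(-0.0844328) = 2.0976530

2.09765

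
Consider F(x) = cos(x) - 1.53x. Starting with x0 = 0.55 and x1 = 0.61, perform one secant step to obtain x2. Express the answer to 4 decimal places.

F(0.55) = 0.011025, F(0.61) = -0.113652
x2 = 0.610000 − (-0.113652)·(0.610000 − 0.550000) / (-0.113652 − 0.011025) = 0.610000 − (-0.006819)/(-0.124677) = 0.555306

0.5553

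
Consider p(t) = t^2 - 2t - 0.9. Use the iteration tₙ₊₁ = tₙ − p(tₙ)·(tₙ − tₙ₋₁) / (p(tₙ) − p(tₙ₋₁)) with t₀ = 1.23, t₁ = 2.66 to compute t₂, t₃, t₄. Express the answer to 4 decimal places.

2.2073, 2.3616, 2.3795

p(1.23) = -1.847100, p(2.66) = 0.855600
t₂ = 2.660000 − 0.855600·(2.660000 − 1.230000) / (0.855600 − (-1.847100)) = 2.660000 − (1.223508)/(2.702700) = 2.207302
p(2.207302) = -0.442423
t₃ = 2.207302 − (-0.442423)·(2.207302 − 2.660000) / (-0.442423 − 0.855600) = 2.207302 − (0.200284)/(-1.298023) = 2.361601
p(2.361601) = -0.046043
t₄ = 2.361601 − (-0.046043)·(2.361601 − 2.207302) / (-0.046043 − (-0.442423)) = 2.361601 − (-0.007104)/(0.396380) = 2.379524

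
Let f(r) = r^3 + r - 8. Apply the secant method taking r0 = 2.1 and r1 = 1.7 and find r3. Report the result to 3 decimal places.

1.835

f(2.1) = 3.36100, f(1.7) = -1.38700
r2 = 1.70000 − (-1.38700)·(1.70000 − 2.10000) / (-1.38700 − 3.36100) = 1.70000 − (0.55480)/(-4.74800) = 1.81685
f(1.81685) = -0.18584
r3 = 1.81685 − (-0.18584)·(1.81685 − 1.70000) / (-0.18584 − (-1.38700)) = 1.81685 − (-0.02172)/(1.20116) = 1.83493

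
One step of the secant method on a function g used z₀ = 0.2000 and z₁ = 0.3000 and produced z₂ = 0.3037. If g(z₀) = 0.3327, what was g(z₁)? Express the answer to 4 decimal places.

0.0119

The secant line through (0.2000, 0.3327) and (0.3000, g(z₁)) crosses zero at z₂ = 0.3037.
So (0.2000, 0.3327), (0.3000, g(z₁)), (0.3037, 0) are collinear:
g(z₁) = 0.3327 · (0.3000 − 0.3037) / (0.2000 − 0.3037) = 0.3327 · (-0.003700)/(-0.103700) = 0.011871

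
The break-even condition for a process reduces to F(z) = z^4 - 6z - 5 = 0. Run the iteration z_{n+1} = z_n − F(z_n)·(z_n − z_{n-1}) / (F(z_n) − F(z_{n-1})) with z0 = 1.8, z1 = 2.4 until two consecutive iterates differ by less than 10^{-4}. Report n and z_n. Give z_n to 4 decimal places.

n = 6, z_n = 2.0372

F(1.8) = -5.302400, F(2.4) = 13.777600
z2 = 2.400000 − 13.777600·(0.600000)/(19.080000) = 1.966742;  |Δ| = 0.433258
F(1.966742) = -1.838451
z3 = 1.966742 − (-1.838451)·(-0.433258)/(-15.616051) = 2.017749;  |Δ| = 0.051007
F(2.017749) = -0.530924
z4 = 2.017749 − (-0.530924)·(0.051007)/(1.307527) = 2.038460;  |Δ| = 0.020711
F(2.038460) = 0.035924
z5 = 2.038460 − 0.035924·(0.020711)/(0.566849) = 2.037148;  |Δ| = 0.001313
F(2.037148) = -0.000630
z6 = 2.037148 − (-0.000630)·(-0.001313)/(-0.036555) = 2.037170;  |Δ| = 0.000023
|z6 − z5| = 0.000023 < 10^{-4}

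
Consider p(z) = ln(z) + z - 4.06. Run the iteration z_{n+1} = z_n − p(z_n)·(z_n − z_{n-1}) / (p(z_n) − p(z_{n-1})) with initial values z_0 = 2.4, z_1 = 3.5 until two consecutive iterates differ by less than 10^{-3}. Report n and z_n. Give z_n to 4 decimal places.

n = 4, z_n = 2.9711

p(2.4) = -0.784531, p(3.5) = 0.692763
z_2 = 3.500000 − 0.692763·(1.100000)/(1.477294) = 2.984166;  |Δ| = 0.515834
p(2.984166) = 0.017486
z_3 = 2.984166 − 0.017486·(-0.515834)/(-0.675277) = 2.970808;  |Δ| = 0.013357
p(2.970808) = -0.000357
z_4 = 2.970808 − (-0.000357)·(-0.013357)/(-0.017843) = 2.971076;  |Δ| = 0.000268
|z_4 − z_3| = 0.000268 < 10^{-3}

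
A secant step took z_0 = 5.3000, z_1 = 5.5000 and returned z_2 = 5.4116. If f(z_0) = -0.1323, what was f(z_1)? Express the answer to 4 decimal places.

The secant line through (5.3000, -0.1323) and (5.5000, f(z_1)) crosses zero at z_2 = 5.4116.
So (5.3000, -0.1323), (5.5000, f(z_1)), (5.4116, 0) are collinear:
f(z_1) = -0.1323 · (5.5000 − 5.4116) / (5.3000 − 5.4116) = -0.1323 · (0.088400)/(-0.111600) = 0.104797

0.1048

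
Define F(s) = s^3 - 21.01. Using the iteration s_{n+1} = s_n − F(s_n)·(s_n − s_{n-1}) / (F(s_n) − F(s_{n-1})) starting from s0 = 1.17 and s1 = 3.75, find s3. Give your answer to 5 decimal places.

F(1.17) = -19.4083870, F(3.75) = 31.7243750
s2 = 3.7500000 − 31.7243750·(3.7500000 − 1.1700000) / (31.7243750 − (-19.4083870)) = 3.7500000 − (81.8488875)/(51.1327620) = 2.1492868
F(2.1492868) = -11.0815121
s3 = 2.1492868 − (-11.0815121)·(2.1492868 − 3.7500000) / (-11.0815121 − 31.7243750) = 2.1492868 − (17.7383228)/(-42.8058871) = 2.5636766

2.56368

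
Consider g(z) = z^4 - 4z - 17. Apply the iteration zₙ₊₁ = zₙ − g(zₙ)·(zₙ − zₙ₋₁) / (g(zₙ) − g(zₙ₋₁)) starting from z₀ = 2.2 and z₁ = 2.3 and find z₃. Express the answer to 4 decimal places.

g(2.2) = -2.374400, g(2.3) = 1.784100
z₂ = 2.300000 − 1.784100·(2.300000 − 2.200000) / (1.784100 − (-2.374400)) = 2.300000 − (0.178410)/(4.158500) = 2.257098
g(2.257098) = -0.074570
z₃ = 2.257098 − (-0.074570)·(2.257098 − 2.300000) / (-0.074570 − 1.784100) = 2.257098 − (0.003199)/(-1.858670) = 2.258819

2.2588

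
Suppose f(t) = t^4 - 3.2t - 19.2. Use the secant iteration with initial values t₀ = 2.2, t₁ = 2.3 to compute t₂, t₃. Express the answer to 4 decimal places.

2.2664, 2.2679

f(2.2) = -2.814400, f(2.3) = 1.424100
t₂ = 2.300000 − 1.424100·(2.300000 − 2.200000) / (1.424100 − (-2.814400)) = 2.300000 − (0.142410)/(4.238500) = 2.266401
f(2.266401) = -0.068102
t₃ = 2.266401 − (-0.068102)·(2.266401 − 2.300000) / (-0.068102 − 1.424100) = 2.266401 − (0.002288)/(-1.492202) = 2.267934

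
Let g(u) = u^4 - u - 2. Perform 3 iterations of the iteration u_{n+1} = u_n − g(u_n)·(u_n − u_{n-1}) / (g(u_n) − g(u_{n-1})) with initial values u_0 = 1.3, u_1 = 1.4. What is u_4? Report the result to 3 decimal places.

1.353

g(1.3) = -0.44390, g(1.4) = 0.44160
u_2 = 1.40000 − 0.44160·(1.40000 − 1.30000) / (0.44160 − (-0.44390)) = 1.40000 − (0.04416)/(0.88550) = 1.35013
g(1.35013) = -0.02735
u_3 = 1.35013 − (-0.02735)·(1.35013 − 1.40000) / (-0.02735 − 0.44160) = 1.35013 − (0.00136)/(-0.46895) = 1.35304
g(1.35304) = -0.00153
u_4 = 1.35304 − (-0.00153)·(1.35304 − 1.35013) / (-0.00153 − (-0.02735)) = 1.35304 − (0.00000)/(0.02581) = 1.35321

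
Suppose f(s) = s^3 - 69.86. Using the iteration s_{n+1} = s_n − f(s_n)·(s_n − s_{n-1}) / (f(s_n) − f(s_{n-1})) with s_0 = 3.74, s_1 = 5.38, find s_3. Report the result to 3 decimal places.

f(3.74) = -17.54638, f(5.38) = 85.86087
s_2 = 5.38000 − 85.86087·(5.38000 − 3.74000) / (85.86087 − (-17.54638)) = 5.38000 − (140.81183)/(103.40725) = 4.01828
f(4.01828) = -4.97860
s_3 = 4.01828 − (-4.97860)·(4.01828 − 5.38000) / (-4.97860 − 85.86087) = 4.01828 − (6.77946)/(-90.83947) = 4.09291

4.093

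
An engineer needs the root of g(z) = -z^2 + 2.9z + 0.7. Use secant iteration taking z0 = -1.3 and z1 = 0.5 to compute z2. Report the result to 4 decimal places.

-0.0135

g(-1.3) = -4.760000, g(0.5) = 1.900000
z2 = 0.500000 − 1.900000·(0.500000 − (-1.300000)) / (1.900000 − (-4.760000)) = 0.500000 − (3.420000)/(6.660000) = -0.013514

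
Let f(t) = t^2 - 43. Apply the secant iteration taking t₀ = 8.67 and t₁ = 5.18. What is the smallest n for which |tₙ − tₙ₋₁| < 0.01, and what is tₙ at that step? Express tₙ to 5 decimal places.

n = 5, tₙ = 6.55744

f(8.67) = 32.1689000, f(5.18) = -16.1676000
t₂ = 5.1800000 − (-16.1676000)·(-3.4900000)/(-48.3365000) = 6.3473357;  |Δ| = 1.1673357
f(6.3473357) = -2.7113290
t₃ = 6.3473357 − (-2.7113290)·(1.1673357)/(13.4562710) = 6.5825444;  |Δ| = 0.2352086
f(6.5825444) = 0.3298906
t₄ = 6.5825444 − 0.3298906·(0.2352086)/(3.0412196) = 6.5570306;  |Δ| = 0.0255138
f(6.5570306) = -0.0053501
t₅ = 6.5570306 − (-0.0053501)·(-0.0255138)/(-0.3352407) = 6.5574377;  |Δ| = 0.0004072
|t₅ − t₄| = 0.0004072 < 0.01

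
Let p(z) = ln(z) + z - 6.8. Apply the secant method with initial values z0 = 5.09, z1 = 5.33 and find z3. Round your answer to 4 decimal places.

5.1592

p(5.09) = -0.082722, p(5.33) = 0.203351
z2 = 5.330000 − 0.203351·(5.330000 − 5.090000) / (0.203351 − (-0.082722)) = 5.330000 − (0.048804)/(0.286073) = 5.159399
p(5.159399) = 0.000220
z3 = 5.159399 − 0.000220·(5.159399 − 5.330000) / (0.000220 − 0.203351) = 5.159399 − (-0.000037)/(-0.203132) = 5.159215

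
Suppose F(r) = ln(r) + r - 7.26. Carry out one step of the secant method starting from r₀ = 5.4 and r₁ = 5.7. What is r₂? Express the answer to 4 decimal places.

F(5.4) = -0.173601, F(5.7) = 0.180466
r₂ = 5.700000 − 0.180466·(5.700000 − 5.400000) / (0.180466 − (-0.173601)) = 5.700000 − (0.054140)/(0.354067) = 5.547092

5.5471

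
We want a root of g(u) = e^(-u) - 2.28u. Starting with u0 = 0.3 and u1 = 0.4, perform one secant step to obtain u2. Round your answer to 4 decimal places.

0.3190

g(0.3) = 0.056818, g(0.4) = -0.241680
u2 = 0.400000 − (-0.241680)·(0.400000 − 0.300000) / (-0.241680 − 0.056818) = 0.400000 − (-0.024168)/(-0.298498) = 0.319035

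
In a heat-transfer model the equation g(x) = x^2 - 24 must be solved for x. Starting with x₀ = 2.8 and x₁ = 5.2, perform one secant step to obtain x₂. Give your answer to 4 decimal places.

g(2.8) = -16.160000, g(5.2) = 3.040000
x₂ = 5.200000 − 3.040000·(5.200000 − 2.800000) / (3.040000 − (-16.160000)) = 5.200000 − (7.296000)/(19.200000) = 4.820000

4.8200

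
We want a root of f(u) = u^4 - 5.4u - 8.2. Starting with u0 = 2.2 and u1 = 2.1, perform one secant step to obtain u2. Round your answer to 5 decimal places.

f(2.2) = 3.3456000, f(2.1) = -0.0919000
u2 = 2.1000000 − (-0.0919000)·(2.1000000 − 2.2000000) / (-0.0919000 − 3.3456000) = 2.1000000 − (0.0091900)/(-3.4375000) = 2.1026735

2.10267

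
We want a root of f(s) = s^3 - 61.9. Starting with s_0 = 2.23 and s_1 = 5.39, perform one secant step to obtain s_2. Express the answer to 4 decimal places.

3.3335

f(2.23) = -50.810433, f(5.39) = 94.690819
s_2 = 5.390000 − 94.690819·(5.390000 − 2.230000) / (94.690819 − (-50.810433)) = 5.390000 − (299.222988)/(145.501252) = 3.333502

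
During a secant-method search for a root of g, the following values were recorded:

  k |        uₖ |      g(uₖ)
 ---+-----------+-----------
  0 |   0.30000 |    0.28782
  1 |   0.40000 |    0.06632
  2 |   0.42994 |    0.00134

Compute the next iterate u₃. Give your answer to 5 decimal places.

u₃ = 0.42994 − 0.00134·(0.42994 − 0.40000) / (0.00134 − 0.06632)
   = 0.42994 − (0.0000401)/(-0.0649800) = 0.4305574

0.43056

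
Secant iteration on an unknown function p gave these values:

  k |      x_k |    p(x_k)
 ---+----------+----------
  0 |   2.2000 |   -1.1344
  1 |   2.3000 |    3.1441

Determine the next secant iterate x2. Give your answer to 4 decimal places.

2.2265

x2 = 2.3000 − 3.1441·(2.3000 − 2.2000) / (3.1441 − (-1.1344))
   = 2.3000 − (0.314410)/(4.278500) = 2.226514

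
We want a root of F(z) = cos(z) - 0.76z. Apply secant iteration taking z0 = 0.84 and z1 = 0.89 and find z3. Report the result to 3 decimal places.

0.859

F(0.84) = 0.02906, F(0.89) = -0.04699
z2 = 0.89000 − (-0.04699)·(0.89000 − 0.84000) / (-0.04699 − 0.02906) = 0.89000 − (-0.00235)/(-0.07605) = 0.85911
F(0.85911) = 0.00019
z3 = 0.85911 − 0.00019·(0.85911 − 0.89000) / (0.00019 − (-0.04699)) = 0.85911 − (-0.00001)/(0.04718) = 0.85923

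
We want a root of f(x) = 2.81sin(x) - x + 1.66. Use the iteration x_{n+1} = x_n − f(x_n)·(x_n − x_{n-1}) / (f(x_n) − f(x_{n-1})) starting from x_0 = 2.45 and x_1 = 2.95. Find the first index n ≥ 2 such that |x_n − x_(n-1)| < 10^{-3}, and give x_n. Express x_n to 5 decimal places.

f(2.45) = 1.0021188, f(2.95) = -0.7549124
x_2 = 2.9500000 − (-0.7549124)·(0.5000000)/(-1.7570312) = 2.7351739;  |Δ| = 0.2148261
f(2.7351739) = 0.0356819
x_3 = 2.7351739 − 0.0356819·(-0.2148261)/(0.7905943) = 2.7448696;  |Δ| = 0.0096958
f(2.7448696) = 0.0009086
x_4 = 2.7448696 − 0.0009086·(0.0096958)/(-0.0347733) = 2.7451230;  |Δ| = 0.0002533
|x_4 − x_3| = 0.0002533 < 10^{-3}

n = 4, x_n = 2.74512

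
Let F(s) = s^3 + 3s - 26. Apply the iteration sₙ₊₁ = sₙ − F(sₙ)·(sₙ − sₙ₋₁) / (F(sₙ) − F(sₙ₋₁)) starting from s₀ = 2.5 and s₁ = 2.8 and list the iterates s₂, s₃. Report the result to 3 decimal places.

F(2.5) = -2.87500, F(2.8) = 4.35200
s₂ = 2.80000 − 4.35200·(2.80000 − 2.50000) / (4.35200 − (-2.87500)) = 2.80000 − (1.30560)/(7.22700) = 2.61934
F(2.61934) = -0.17074
s₃ = 2.61934 − (-0.17074)·(2.61934 − 2.80000) / (-0.17074 − 4.35200) = 2.61934 − (0.03085)/(-4.52274) = 2.62616

2.619, 2.626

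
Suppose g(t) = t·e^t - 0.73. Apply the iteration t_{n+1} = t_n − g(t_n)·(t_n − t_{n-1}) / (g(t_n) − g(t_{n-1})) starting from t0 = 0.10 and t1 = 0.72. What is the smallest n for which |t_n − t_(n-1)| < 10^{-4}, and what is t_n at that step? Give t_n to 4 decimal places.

n = 6, t_n = 0.4606

g(0.10) = -0.619483, g(0.72) = 0.749192
t2 = 0.720000 − 0.749192·(0.620000)/(1.368675) = 0.380621;  |Δ| = 0.339379
g(0.380621) = -0.173077
t3 = 0.380621 − (-0.173077)·(-0.339379)/(-0.922269) = 0.444311;  |Δ| = 0.063689
g(0.444311) = -0.037135
t4 = 0.444311 − (-0.037135)·(0.063689)/(0.135942) = 0.461709;  |Δ| = 0.017398
g(0.461709) = 0.002632
t5 = 0.461709 − 0.002632·(0.017398)/(0.039767) = 0.460557;  |Δ| = 0.001151
g(0.460557) = -0.000036
t6 = 0.460557 − (-0.000036)·(-0.001151)/(-0.002668) = 0.460573;  |Δ| = 0.000016
|t6 − t5| = 0.000016 < 10^{-4}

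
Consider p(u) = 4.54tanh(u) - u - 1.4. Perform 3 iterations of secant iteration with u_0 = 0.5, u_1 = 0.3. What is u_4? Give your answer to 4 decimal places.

0.4264

p(0.5) = 0.198012, p(0.3) = -0.377441
u_2 = 0.300000 − (-0.377441)·(0.300000 − 0.500000) / (-0.377441 − 0.198012) = 0.300000 − (0.075488)/(-0.575453) = 0.431180
p(0.431180) = 0.013455
u_3 = 0.431180 − 0.013455·(0.431180 − 0.300000) / (0.013455 − (-0.377441)) = 0.431180 − (0.001765)/(0.390896) = 0.426665
p(0.426665) = 0.000824
u_4 = 0.426665 − 0.000824·(0.426665 − 0.431180) / (0.000824 − 0.013455) = 0.426665 − (-0.000004)/(-0.012631) = 0.426371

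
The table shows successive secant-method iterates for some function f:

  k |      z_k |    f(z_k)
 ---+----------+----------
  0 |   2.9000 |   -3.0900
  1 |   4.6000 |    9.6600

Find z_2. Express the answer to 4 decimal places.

3.3120

z_2 = 4.6000 − 9.6600·(4.6000 − 2.9000) / (9.6600 − (-3.0900))
   = 4.6000 − (16.422000)/(12.750000) = 3.312000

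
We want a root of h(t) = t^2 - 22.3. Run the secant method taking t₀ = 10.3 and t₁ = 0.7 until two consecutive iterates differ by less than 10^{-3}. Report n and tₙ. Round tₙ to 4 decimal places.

n = 8, tₙ = 4.7223

h(10.3) = 83.790000, h(0.7) = -21.810000
t₂ = 0.700000 − (-21.810000)·(-9.600000)/(-105.600000) = 2.682727;  |Δ| = 1.982727
h(2.682727) = -15.102974
t₃ = 2.682727 − (-15.102974)·(1.982727)/(6.707026) = 7.147460;  |Δ| = 4.464733
h(7.147460) = 28.786190
t₄ = 7.147460 − 28.786190·(4.464733)/(43.889164) = 4.219114;  |Δ| = 2.928346
h(4.219114) = -4.499073
t₅ = 4.219114 − (-4.499073)·(-2.928346)/(-33.285263) = 4.614931;  |Δ| = 0.395816
h(4.614931) = -1.002416
t₆ = 4.614931 − (-1.002416)·(0.395816)/(3.496657) = 4.728402;  |Δ| = 0.113472
h(4.728402) = 0.057790
t₇ = 4.728402 − 0.057790·(0.113472)/(1.060206) = 4.722217;  |Δ| = 0.006185
h(4.722217) = -0.000664
t₈ = 4.722217 − (-0.000664)·(-0.006185)/(-0.058453) = 4.722288;  |Δ| = 0.000070
|t₈ − t₇| = 0.000070 < 10^{-3}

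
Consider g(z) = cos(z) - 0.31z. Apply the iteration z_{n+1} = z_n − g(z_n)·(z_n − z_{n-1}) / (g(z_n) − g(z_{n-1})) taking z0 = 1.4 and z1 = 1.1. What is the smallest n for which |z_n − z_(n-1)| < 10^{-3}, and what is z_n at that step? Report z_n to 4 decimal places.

g(1.4) = -0.264033, g(1.1) = 0.112596
z2 = 1.100000 − 0.112596·(-0.300000)/(0.376629) = 1.189687;  |Δ| = 0.089687
g(1.189687) = 0.003147
z3 = 1.189687 − 0.003147·(0.089687)/(-0.109449) = 1.192266;  |Δ| = 0.002579
g(1.192266) = -0.000047
z4 = 1.192266 − (-0.000047)·(0.002579)/(-0.003195) = 1.192228;  |Δ| = 0.000038
|z4 − z3| = 0.000038 < 10^{-3}

n = 4, z_n = 1.1922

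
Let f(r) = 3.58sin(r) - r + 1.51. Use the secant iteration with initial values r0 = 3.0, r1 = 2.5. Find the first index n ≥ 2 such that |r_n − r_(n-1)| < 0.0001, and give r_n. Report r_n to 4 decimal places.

n = 5, r_n = 2.7792

f(3.0) = -0.984790, f(2.5) = 1.152530
r2 = 2.500000 − 1.152530·(-0.500000)/(2.137321) = 2.769620;  |Δ| = 0.269620
f(2.769620) = 0.041543
r3 = 2.769620 − 0.041543·(0.269620)/(-1.110987) = 2.779702;  |Δ| = 0.010082
f(2.779702) = -0.002229
r4 = 2.779702 − (-0.002229)·(0.010082)/(-0.043773) = 2.779189;  |Δ| = 0.000513
f(2.779189) = 0.000003
r5 = 2.779189 − 0.000003·(-0.000513)/(0.002232) = 2.779190;  |Δ| = 0.000001
|r5 − r4| = 0.000001 < 0.0001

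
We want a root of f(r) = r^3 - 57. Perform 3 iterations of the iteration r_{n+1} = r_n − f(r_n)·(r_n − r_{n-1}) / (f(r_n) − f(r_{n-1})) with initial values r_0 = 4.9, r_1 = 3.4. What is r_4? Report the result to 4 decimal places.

f(4.9) = 60.649000, f(3.4) = -17.696000
r_2 = 3.400000 − (-17.696000)·(3.400000 − 4.900000) / (-17.696000 − 60.649000) = 3.400000 − (26.544000)/(-78.345000) = 3.738809
f(3.738809) = -4.736333
r_3 = 3.738809 − (-4.736333)·(3.738809 − 3.400000) / (-4.736333 − (-17.696000)) = 3.738809 − (-1.604713)/(12.959667) = 3.862633
f(3.862633) = 0.630216
r_4 = 3.862633 − 0.630216·(3.862633 − 3.738809) / (0.630216 − (-4.736333)) = 3.862633 − (0.078036)/(5.366549) = 3.848092

3.8481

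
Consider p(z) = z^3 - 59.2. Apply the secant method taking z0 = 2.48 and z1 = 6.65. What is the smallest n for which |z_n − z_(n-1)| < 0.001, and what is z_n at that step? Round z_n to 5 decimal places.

p(2.48) = -43.9470080, p(6.65) = 234.8796250
z2 = 6.6500000 − 234.8796250·(4.1700000)/(278.8266330) = 3.1372508;  |Δ| = 3.5127492
p(3.1372508) = -28.3221033
z3 = 3.1372508 − (-28.3221033)·(-3.5127492)/(-263.2017283) = 3.5152439;  |Δ| = 0.3779931
p(3.5152439) = -15.7623425
z4 = 3.5152439 − (-15.7623425)·(0.3779931)/(12.5597608) = 3.9896206;  |Δ| = 0.4743766
p(3.9896206) = 4.3030789
z5 = 3.9896206 − 4.3030789·(0.4743766)/(20.0654213) = 3.8878893;  |Δ| = 0.1017312
p(3.8878893) = -0.4318956
z6 = 3.8878893 − (-0.4318956)·(-0.1017312)/(-4.7349745) = 3.8971686;  |Δ| = 0.0092793
p(3.8971686) = -0.0101014
z7 = 3.8971686 − (-0.0101014)·(0.0092793)/(0.4217943) = 3.8973909;  |Δ| = 0.0002222
|z7 − z6| = 0.0002222 < 0.001

n = 7, z_n = 3.89739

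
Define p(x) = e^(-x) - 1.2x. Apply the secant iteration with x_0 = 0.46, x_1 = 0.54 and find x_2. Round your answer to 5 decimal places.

0.50388

p(0.46) = 0.0792836, p(0.54) = -0.0652517
x_2 = 0.5400000 − (-0.0652517)·(0.5400000 − 0.4600000) / (-0.0652517 − 0.0792836) = 0.5400000 − (-0.0052201)/(-0.1445354) = 0.5038833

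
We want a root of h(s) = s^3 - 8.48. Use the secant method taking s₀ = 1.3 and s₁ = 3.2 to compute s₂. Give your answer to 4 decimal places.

1.6905

h(1.3) = -6.283000, h(3.2) = 24.288000
s₂ = 3.200000 − 24.288000·(3.200000 − 1.300000) / (24.288000 − (-6.283000)) = 3.200000 − (46.147200)/(30.571000) = 1.690491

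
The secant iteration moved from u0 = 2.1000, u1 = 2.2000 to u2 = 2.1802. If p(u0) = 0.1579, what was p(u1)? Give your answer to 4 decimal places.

-0.0390

The secant line through (2.1000, 0.1579) and (2.2000, p(u1)) crosses zero at u2 = 2.1802.
So (2.1000, 0.1579), (2.2000, p(u1)), (2.1802, 0) are collinear:
p(u1) = 0.1579 · (2.2000 − 2.1802) / (2.1000 − 2.1802) = 0.1579 · (0.019800)/(-0.080200) = -0.038983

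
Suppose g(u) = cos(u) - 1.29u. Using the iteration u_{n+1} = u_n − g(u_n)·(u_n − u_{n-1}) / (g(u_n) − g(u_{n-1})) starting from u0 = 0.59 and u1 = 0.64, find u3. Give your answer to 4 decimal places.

0.6275

g(0.59) = 0.069841, g(0.64) = -0.023504
u2 = 0.640000 − (-0.023504)·(0.640000 − 0.590000) / (-0.023504 − 0.069841) = 0.640000 − (-0.001175)/(-0.093345) = 0.627410
g(0.627410) = 0.000192
u3 = 0.627410 − 0.000192·(0.627410 − 0.640000) / (0.000192 − (-0.023504)) = 0.627410 − (-0.000002)/(0.023696) = 0.627512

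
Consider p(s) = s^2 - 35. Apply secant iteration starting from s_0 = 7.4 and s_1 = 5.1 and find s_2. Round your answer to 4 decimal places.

p(7.4) = 19.760000, p(5.1) = -8.990000
s_2 = 5.100000 − (-8.990000)·(5.100000 − 7.400000) / (-8.990000 − 19.760000) = 5.100000 − (20.677000)/(-28.750000) = 5.819200

5.8192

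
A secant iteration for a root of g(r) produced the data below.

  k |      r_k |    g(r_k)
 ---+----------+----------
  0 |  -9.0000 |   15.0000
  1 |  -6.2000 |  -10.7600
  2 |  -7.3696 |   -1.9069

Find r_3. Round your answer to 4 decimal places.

-7.6215

r_3 = -7.3696 − (-1.9069)·(-7.3696 − (-6.2000)) / (-1.9069 − (-10.7600))
   = -7.3696 − (2.230310)/(8.853100) = -7.621524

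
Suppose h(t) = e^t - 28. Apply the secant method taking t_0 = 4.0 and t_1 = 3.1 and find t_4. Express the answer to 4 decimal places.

3.3319

h(4.0) = 26.598150, h(3.1) = -5.802049
t_2 = 3.100000 − (-5.802049)·(3.100000 − 4.000000) / (-5.802049 − 26.598150) = 3.100000 − (5.221844)/(-32.400199) = 3.261167
h(3.261167) = -1.920044
t_3 = 3.261167 − (-1.920044)·(3.261167 − 3.100000) / (-1.920044 − (-5.802049)) = 3.261167 − (-0.309448)/(3.882004) = 3.340880
h(3.340880) = 0.243983
t_4 = 3.340880 − 0.243983·(3.340880 − 3.261167) / (0.243983 − (-1.920044)) = 3.340880 − (0.019449)/(2.164028) = 3.331893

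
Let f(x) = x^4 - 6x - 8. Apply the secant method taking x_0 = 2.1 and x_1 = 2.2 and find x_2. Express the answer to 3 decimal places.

2.134

f(2.1) = -1.15190, f(2.2) = 2.22560
x_2 = 2.20000 − 2.22560·(2.20000 − 2.10000) / (2.22560 − (-1.15190)) = 2.20000 − (0.22256)/(3.37750) = 2.13411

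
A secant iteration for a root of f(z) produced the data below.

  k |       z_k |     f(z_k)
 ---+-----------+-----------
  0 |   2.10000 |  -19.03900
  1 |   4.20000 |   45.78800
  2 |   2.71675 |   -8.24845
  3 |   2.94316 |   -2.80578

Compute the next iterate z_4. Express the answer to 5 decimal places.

z_4 = 2.94316 − (-2.80578)·(2.94316 − 2.71675) / (-2.80578 − (-8.24845))
   = 2.94316 − (-0.6352566)/(5.4426700) = 3.0598778

3.05988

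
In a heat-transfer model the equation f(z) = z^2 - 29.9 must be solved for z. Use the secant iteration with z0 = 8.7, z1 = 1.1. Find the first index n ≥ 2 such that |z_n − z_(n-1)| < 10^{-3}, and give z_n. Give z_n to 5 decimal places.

f(8.7) = 45.7900000, f(1.1) = -28.6900000
z2 = 1.1000000 − (-28.6900000)·(-7.6000000)/(-74.4800000) = 4.0275510;  |Δ| = 2.9275510
f(4.0275510) = -13.6788328
z3 = 4.0275510 − (-13.6788328)·(2.9275510)/(15.0111672) = 6.6952637;  |Δ| = 2.6677127
f(6.6952637) = 14.9265558
z4 = 6.6952637 − 14.9265558·(2.6677127)/(28.6053885) = 5.3032266;  |Δ| = 1.3920371
f(5.3032266) = -1.7757877
z5 = 5.3032266 − (-1.7757877)·(-1.3920371)/(-16.7023435) = 5.4512275;  |Δ| = 0.1480009
f(5.4512275) = -0.1841185
z6 = 5.4512275 − (-0.1841185)·(0.1480009)/(1.5916692) = 5.4683477;  |Δ| = 0.0171202
f(5.4683477) = 0.0028269
z7 = 5.4683477 − 0.0028269·(0.0171202)/(0.1869454) = 5.4680888;  |Δ| = 0.0002589
|z7 − z6| = 0.0002589 < 10^{-3}

n = 7, z_n = 5.46809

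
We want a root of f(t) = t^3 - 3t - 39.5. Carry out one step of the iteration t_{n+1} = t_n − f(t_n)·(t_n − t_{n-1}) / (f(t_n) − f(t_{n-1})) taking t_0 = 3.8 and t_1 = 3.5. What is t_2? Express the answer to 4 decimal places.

3.6926

f(3.8) = 3.972000, f(3.5) = -7.125000
t_2 = 3.500000 − (-7.125000)·(3.500000 − 3.800000) / (-7.125000 − 3.972000) = 3.500000 − (2.137500)/(-11.097000) = 3.692620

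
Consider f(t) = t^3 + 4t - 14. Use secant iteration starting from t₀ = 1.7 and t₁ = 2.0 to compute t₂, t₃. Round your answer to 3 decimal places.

f(1.7) = -2.28700, f(2.0) = 2.00000
t₂ = 2.00000 − 2.00000·(2.00000 − 1.70000) / (2.00000 − (-2.28700)) = 2.00000 − (0.60000)/(4.28700) = 1.86004
f(1.86004) = -0.12454
t₃ = 1.86004 − (-0.12454)·(1.86004 − 2.00000) / (-0.12454 − 2.00000) = 1.86004 − (0.01743)/(-2.12454) = 1.86825

1.860, 1.868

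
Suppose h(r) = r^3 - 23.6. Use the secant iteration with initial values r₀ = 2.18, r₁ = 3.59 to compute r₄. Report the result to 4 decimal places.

2.8707

h(2.18) = -13.239768, h(3.59) = 22.668279
r₂ = 3.590000 − 22.668279·(3.590000 − 2.180000) / (22.668279 − (-13.239768)) = 3.590000 − (31.962273)/(35.908047) = 2.699885
h(2.699885) = -3.919504
r₃ = 2.699885 − (-3.919504)·(2.699885 − 3.590000) / (-3.919504 − 22.668279) = 2.699885 − (3.488807)/(-26.587783) = 2.831104
h(2.831104) = -0.908279
r₄ = 2.831104 − (-0.908279)·(2.831104 − 2.699885) / (-0.908279 − (-3.919504)) = 2.831104 − (-0.119183)/(3.011225) = 2.870683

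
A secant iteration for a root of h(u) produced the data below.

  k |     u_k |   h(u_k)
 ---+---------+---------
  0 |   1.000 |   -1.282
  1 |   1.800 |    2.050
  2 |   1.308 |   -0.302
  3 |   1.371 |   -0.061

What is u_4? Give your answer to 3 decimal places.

u_4 = 1.371 − (-0.061)·(1.371 − 1.308) / (-0.061 − (-0.302))
   = 1.371 − (-0.00384)/(0.24100) = 1.38695

1.387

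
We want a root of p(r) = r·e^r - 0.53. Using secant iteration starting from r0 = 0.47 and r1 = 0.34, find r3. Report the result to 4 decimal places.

p(0.47) = 0.221997, p(0.34) = -0.052318
r2 = 0.340000 − (-0.052318)·(0.340000 − 0.470000) / (-0.052318 − 0.221997) = 0.340000 − (0.006801)/(-0.274315) = 0.364794
p(0.364794) = -0.004618
r3 = 0.364794 − (-0.004618)·(0.364794 − 0.340000) / (-0.004618 − (-0.052318)) = 0.364794 − (-0.000114)/(0.047700) = 0.367194

0.3672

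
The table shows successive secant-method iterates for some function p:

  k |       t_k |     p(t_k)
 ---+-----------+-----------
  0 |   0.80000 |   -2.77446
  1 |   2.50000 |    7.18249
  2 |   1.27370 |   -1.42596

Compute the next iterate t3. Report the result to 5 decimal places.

1.47683

t3 = 1.27370 − (-1.42596)·(1.27370 − 2.50000) / (-1.42596 − 7.18249)
   = 1.27370 − (1.7486547)/(-8.6084500) = 1.4768324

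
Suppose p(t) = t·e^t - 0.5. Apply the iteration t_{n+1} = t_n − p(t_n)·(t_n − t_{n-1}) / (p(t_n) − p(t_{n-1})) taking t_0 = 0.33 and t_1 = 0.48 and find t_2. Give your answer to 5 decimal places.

p(0.33) = -0.0409805, p(0.48) = 0.2757157
t_2 = 0.4800000 − 0.2757157·(0.4800000 − 0.3300000) / (0.2757157 − (-0.0409805)) = 0.4800000 − (0.0413574)/(0.3166962) = 0.3494100

0.34941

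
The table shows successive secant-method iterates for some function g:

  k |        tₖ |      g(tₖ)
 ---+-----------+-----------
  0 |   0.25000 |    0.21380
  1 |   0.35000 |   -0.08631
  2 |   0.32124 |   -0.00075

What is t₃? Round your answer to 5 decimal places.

t₃ = 0.32124 − (-0.00075)·(0.32124 − 0.35000) / (-0.00075 − (-0.08631))
   = 0.32124 − (0.0000216)/(0.0855600) = 0.3209879

0.32099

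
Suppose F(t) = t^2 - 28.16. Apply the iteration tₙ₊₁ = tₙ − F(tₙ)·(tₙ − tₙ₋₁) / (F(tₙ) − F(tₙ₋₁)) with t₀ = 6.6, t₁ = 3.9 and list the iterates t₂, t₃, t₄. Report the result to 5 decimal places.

F(6.6) = 15.4000000, F(3.9) = -12.9500000
t₂ = 3.9000000 − (-12.9500000)·(3.9000000 − 6.6000000) / (-12.9500000 − 15.4000000) = 3.9000000 − (34.9650000)/(-28.3500000) = 5.1333333
F(5.1333333) = -1.8088889
t₃ = 5.1333333 − (-1.8088889)·(5.1333333 − 3.9000000) / (-1.8088889 − (-12.9500000)) = 5.1333333 − (-2.2309630)/(11.1411111) = 5.3335793
F(5.3335793) = 0.2870685
t₄ = 5.3335793 − 0.2870685·(5.3335793 − 5.1333333) / (0.2870685 − (-1.8088889)) = 5.3335793 − (0.0574843)/(2.0959574) = 5.3061531

5.13333, 5.33358, 5.30615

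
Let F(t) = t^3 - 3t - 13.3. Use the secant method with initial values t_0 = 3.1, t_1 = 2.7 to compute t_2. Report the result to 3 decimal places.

2.777

F(3.1) = 7.19100, F(2.7) = -1.71700
t_2 = 2.70000 − (-1.71700)·(2.70000 − 3.10000) / (-1.71700 − 7.19100) = 2.70000 − (0.68680)/(-8.90800) = 2.77710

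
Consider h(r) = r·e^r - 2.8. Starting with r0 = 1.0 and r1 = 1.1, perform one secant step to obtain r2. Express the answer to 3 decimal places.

1.014

h(1.0) = -0.08172, h(1.1) = 0.50458
r2 = 1.10000 − 0.50458·(1.10000 − 1.00000) / (0.50458 − (-0.08172)) = 1.10000 − (0.05046)/(0.58630) = 1.01394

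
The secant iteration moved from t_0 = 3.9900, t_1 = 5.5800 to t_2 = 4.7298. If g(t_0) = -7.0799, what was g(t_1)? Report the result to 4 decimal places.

The secant line through (3.9900, -7.0799) and (5.5800, g(t_1)) crosses zero at t_2 = 4.7298.
So (3.9900, -7.0799), (5.5800, g(t_1)), (4.7298, 0) are collinear:
g(t_1) = -7.0799 · (5.5800 − 4.7298) / (3.9900 − 4.7298) = -7.0799 · (0.850200)/(-0.739800) = 8.136430

8.1364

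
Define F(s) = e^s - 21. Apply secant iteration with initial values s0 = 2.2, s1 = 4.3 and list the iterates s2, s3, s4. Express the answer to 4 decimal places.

2.5888, 2.8066, 3.1055

F(2.2) = -11.974987, F(4.3) = 52.699794
s2 = 4.300000 − 52.699794·(4.300000 − 2.200000) / (52.699794 − (-11.974987)) = 4.300000 − (110.669567)/(64.674780) = 2.588830
F(2.588830) = -7.685820
s3 = 2.588830 − (-7.685820)·(2.588830 − 4.300000) / (-7.685820 − 52.699794) = 2.588830 − (13.151747)/(-60.385614) = 2.806626
F(2.806626) = -4.446035
s4 = 2.806626 − (-4.446035)·(2.806626 − 2.588830) / (-4.446035 − (-7.685820)) = 2.806626 − (-0.968329)/(3.239785) = 3.105512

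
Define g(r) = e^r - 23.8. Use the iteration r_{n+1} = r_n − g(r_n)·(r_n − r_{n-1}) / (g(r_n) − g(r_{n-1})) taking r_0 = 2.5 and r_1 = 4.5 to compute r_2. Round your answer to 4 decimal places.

2.7985

g(2.5) = -11.617506, g(4.5) = 66.217131
r_2 = 4.500000 − 66.217131·(4.500000 − 2.500000) / (66.217131 − (-11.617506)) = 4.500000 − (132.434263)/(77.834637) = 2.798518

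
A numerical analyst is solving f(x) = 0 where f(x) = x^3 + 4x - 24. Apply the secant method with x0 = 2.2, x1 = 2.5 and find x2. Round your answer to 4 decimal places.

f(2.2) = -4.552000, f(2.5) = 1.625000
x2 = 2.500000 − 1.625000·(2.500000 − 2.200000) / (1.625000 − (-4.552000)) = 2.500000 − (0.487500)/(6.177000) = 2.421078

2.4211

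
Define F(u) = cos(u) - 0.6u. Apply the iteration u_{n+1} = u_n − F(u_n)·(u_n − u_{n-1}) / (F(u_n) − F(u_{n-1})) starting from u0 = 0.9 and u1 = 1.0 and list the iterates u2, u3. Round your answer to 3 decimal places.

0.958, 0.958

F(0.9) = 0.08161, F(1.0) = -0.05970
u2 = 1.00000 − (-0.05970)·(1.00000 − 0.90000) / (-0.05970 − 0.08161) = 1.00000 − (-0.00597)/(-0.14131) = 0.95775
F(0.95775) = 0.00071
u3 = 0.95775 − 0.00071·(0.95775 − 1.00000) / (0.00071 − (-0.05970)) = 0.95775 − (-0.00003)/(0.06040) = 0.95825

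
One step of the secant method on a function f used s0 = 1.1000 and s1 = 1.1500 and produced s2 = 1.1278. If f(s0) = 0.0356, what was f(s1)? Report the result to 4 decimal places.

-0.0284

The secant line through (1.1000, 0.0356) and (1.1500, f(s1)) crosses zero at s2 = 1.1278.
So (1.1000, 0.0356), (1.1500, f(s1)), (1.1278, 0) are collinear:
f(s1) = 0.0356 · (1.1500 − 1.1278) / (1.1000 − 1.1278) = 0.0356 · (0.022200)/(-0.027800) = -0.028429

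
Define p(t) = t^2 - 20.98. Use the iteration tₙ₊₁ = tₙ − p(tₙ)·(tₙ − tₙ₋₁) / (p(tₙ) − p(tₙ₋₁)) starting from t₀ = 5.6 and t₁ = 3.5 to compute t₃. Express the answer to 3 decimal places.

p(5.6) = 10.38000, p(3.5) = -8.73000
t₂ = 3.50000 − (-8.73000)·(3.50000 − 5.60000) / (-8.73000 − 10.38000) = 3.50000 − (18.33300)/(-19.11000) = 4.45934
p(4.45934) = -1.09428
t₃ = 4.45934 − (-1.09428)·(4.45934 − 3.50000) / (-1.09428 − (-8.73000)) = 4.45934 − (-1.04979)/(7.63572) = 4.59682

4.597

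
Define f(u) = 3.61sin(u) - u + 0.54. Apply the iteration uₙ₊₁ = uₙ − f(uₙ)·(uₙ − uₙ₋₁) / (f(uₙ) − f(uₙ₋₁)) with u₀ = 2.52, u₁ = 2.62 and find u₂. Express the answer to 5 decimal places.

f(2.52) = 0.1222136, f(2.62) = -0.2812755
u₂ = 2.6200000 − (-0.2812755)·(2.6200000 − 2.5200000) / (-0.2812755 − 0.1222136) = 2.6200000 − (-0.0281275)/(-0.4034891) = 2.5502892

2.55029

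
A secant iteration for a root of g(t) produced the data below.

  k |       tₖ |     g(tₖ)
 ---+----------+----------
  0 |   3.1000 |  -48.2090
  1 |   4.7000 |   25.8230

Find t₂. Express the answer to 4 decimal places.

t₂ = 4.7000 − 25.8230·(4.7000 − 3.1000) / (25.8230 − (-48.2090))
   = 4.7000 − (41.316800)/(74.032000) = 4.141906

4.1419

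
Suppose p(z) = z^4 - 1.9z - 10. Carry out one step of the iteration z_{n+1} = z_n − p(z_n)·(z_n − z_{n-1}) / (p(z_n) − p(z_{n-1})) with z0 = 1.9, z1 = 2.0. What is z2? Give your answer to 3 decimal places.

1.921

p(1.9) = -0.57790, p(2.0) = 2.20000
z2 = 2.00000 − 2.20000·(2.00000 − 1.90000) / (2.20000 − (-0.57790)) = 2.00000 − (0.22000)/(2.77790) = 1.92080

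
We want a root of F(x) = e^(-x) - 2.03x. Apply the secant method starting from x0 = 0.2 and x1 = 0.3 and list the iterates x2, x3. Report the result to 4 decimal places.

0.3469, 0.3479

F(0.2) = 0.412731, F(0.3) = 0.131818
x2 = 0.300000 − 0.131818·(0.300000 − 0.200000) / (0.131818 − 0.412731) = 0.300000 − (0.013182)/(-0.280913) = 0.346925
F(0.346925) = 0.002601
x3 = 0.346925 − 0.002601·(0.346925 − 0.300000) / (0.002601 − 0.131818) = 0.346925 − (0.000122)/(-0.129218) = 0.347869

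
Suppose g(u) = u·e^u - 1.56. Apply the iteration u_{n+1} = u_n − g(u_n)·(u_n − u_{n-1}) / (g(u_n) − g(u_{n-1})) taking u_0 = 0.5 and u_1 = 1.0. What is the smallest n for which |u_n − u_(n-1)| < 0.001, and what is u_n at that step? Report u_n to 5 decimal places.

n = 5, u_n = 0.74246

g(0.5) = -0.7356394, g(1.0) = 1.1582818
u_2 = 1.0000000 − 1.1582818·(0.5000000)/(1.8939212) = 0.6942107;  |Δ| = 0.3057893
g(0.6942107) = -0.1701013
u_3 = 0.6942107 − (-0.1701013)·(-0.3057893)/(-1.3283832) = 0.7333674;  |Δ| = 0.0391568
g(0.7333674) = -0.0330703
u_4 = 0.7333674 − (-0.0330703)·(0.0391568)/(0.1370310) = 0.7428173;  |Δ| = 0.0094499
g(0.7428173) = 0.0012896
u_5 = 0.7428173 − 0.0012896·(0.0094499)/(0.0343599) = 0.7424626;  |Δ| = 0.0003547
|u_5 − u_4| = 0.0003547 < 0.001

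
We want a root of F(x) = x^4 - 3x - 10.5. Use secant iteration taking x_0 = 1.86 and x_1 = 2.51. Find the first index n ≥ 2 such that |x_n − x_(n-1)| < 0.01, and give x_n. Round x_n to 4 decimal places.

F(1.86) = -4.111168, F(2.51) = 21.661260
x_2 = 2.510000 − 21.661260·(0.650000)/(25.772428) = 1.963687;  |Δ| = 0.546313
F(1.963687) = -1.521818
x_3 = 1.963687 − (-1.521818)·(-0.546313)/(-23.183078) = 1.999549;  |Δ| = 0.035862
F(1.999549) = -0.513084
x_4 = 1.999549 − (-0.513084)·(0.035862)/(1.008734) = 2.017790;  |Δ| = 0.018241
F(2.017790) = 0.023536
x_5 = 2.017790 − 0.023536·(0.018241)/(0.536621) = 2.016989;  |Δ| = 0.000800
|x_5 − x_4| = 0.000800 < 0.01

n = 5, x_n = 2.0170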